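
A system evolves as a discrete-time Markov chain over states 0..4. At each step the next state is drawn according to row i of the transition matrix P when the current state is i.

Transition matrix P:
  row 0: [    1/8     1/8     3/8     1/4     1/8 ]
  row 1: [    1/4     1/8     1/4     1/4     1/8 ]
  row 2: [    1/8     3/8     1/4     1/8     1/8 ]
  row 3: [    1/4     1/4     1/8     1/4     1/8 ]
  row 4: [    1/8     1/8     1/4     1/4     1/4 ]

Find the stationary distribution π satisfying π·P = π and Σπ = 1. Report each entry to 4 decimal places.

π = [0.1791, 0.2137, 0.2450, 0.2194, 0.1429]

Balance equations π_j = Σ_i π_i·P[i][j]:
  π_0 = 1/8·π_0 + 1/4·π_1 + 1/8·π_2 + 1/4·π_3 + 1/8·π_4
  π_1 = 1/8·π_0 + 1/8·π_1 + 3/8·π_2 + 1/4·π_3 + 1/8·π_4
  π_2 = 3/8·π_0 + 1/4·π_1 + 1/4·π_2 + 1/8·π_3 + 1/4·π_4
  π_3 = 1/4·π_0 + 1/4·π_1 + 1/8·π_2 + 1/4·π_3 + 1/4·π_4
  normalize: π_0 + π_1 + π_2 + π_3 + π_4 = 1
Solving the linear system gives exactly π = [103/575, 172/805, 986/4025, 883/4025, 1/7].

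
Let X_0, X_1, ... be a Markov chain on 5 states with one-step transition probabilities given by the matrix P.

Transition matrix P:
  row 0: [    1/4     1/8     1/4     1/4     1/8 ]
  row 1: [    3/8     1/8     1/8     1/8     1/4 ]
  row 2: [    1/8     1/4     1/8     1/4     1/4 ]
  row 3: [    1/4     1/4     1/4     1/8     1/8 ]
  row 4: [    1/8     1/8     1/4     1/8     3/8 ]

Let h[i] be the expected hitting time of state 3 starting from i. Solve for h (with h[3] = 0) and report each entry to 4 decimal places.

First-step conditioning: h[3] = 0; for i ≠ 3, h[i] = 1 + Σ_k P[i][k]·h[k].
  h[0] = 1 + 1/4·h[0] + 1/8·h[1] + 1/4·h[2] + 1/8·h[4]
  h[1] = 1 + 3/8·h[0] + 1/8·h[1] + 1/8·h[2] + 1/4·h[4]
  h[2] = 1 + 1/8·h[0] + 1/4·h[1] + 1/8·h[2] + 1/4·h[4]
  h[4] = 1 + 1/8·h[0] + 1/8·h[1] + 1/4·h[2] + 3/8·h[4]
Solving the 4×4 linear system over states ≠ 3 gives exactly h = [1168/237, 4000/711, 1208/237, 0, 4088/711] (h[3] = 0 is the target).

h = [4.9283, 5.6259, 5.0970, 0.0000, 5.7496]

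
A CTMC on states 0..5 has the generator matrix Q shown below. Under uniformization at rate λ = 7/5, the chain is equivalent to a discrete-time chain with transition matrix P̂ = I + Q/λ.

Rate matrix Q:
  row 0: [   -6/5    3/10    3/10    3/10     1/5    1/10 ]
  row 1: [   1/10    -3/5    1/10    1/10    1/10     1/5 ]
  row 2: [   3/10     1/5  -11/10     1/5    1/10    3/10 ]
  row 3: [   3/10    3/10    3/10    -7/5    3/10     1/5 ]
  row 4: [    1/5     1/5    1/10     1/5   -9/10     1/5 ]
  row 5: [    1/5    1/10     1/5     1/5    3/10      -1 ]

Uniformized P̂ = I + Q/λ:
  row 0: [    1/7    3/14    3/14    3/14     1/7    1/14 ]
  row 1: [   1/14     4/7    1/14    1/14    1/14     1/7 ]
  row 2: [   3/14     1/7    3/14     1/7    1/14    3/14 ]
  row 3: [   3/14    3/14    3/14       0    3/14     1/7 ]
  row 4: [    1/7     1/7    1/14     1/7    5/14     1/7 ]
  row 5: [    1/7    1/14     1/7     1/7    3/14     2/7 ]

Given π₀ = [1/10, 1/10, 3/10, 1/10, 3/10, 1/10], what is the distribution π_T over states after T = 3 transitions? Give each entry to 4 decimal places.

π = [0.1454, 0.2507, 0.1431, 0.1193, 0.1751, 0.1665]

t=0: π = [0.1000, 0.1000, 0.3000, 0.1000, 0.3000, 0.1000]
t=1: π = [0.1643, 0.1929, 0.1500, 0.1286, 0.1929, 0.1714]
t=2: π = [0.1490, 0.2342, 0.1469, 0.1224, 0.1811, 0.1663]
t=3: π = [0.1454, 0.2507, 0.1431, 0.1193, 0.1751, 0.1665]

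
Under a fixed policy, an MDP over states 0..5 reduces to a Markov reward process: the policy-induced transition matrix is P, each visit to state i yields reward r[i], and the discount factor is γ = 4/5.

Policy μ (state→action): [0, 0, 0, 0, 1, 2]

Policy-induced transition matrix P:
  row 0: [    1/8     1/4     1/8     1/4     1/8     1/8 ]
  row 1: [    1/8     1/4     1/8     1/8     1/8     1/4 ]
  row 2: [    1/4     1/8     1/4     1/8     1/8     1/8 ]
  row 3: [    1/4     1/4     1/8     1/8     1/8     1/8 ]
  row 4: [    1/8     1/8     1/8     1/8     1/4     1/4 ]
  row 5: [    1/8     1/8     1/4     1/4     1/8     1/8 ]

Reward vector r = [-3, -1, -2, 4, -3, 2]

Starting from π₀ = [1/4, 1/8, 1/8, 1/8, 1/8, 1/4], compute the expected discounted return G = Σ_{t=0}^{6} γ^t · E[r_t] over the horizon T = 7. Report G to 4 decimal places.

t=0: π = [0.2500, 0.1250, 0.1250, 0.1250, 0.1250, 0.2500], E[r] = -0.5000, γ^t·E[r] = -0.500000, running G = -0.500000
t=1: π = [0.1563, 0.1875, 0.1719, 0.1875, 0.1406, 0.1563], E[r] = -0.3594, γ^t·E[r] = -0.287500, running G = -0.787500
t=2: π = [0.1699, 0.1914, 0.1660, 0.1641, 0.1426, 0.1660], E[r] = -0.4727, γ^t·E[r] = -0.302500, running G = -1.090000
t=3: π = [0.1663, 0.1907, 0.1665, 0.1670, 0.1428, 0.1667], E[r] = -0.4495, γ^t·E[r] = -0.230125, running G = -1.320125
t=4: π = [0.1667, 0.1905, 0.1667, 0.1666, 0.1429, 0.1667], E[r] = -0.4525, γ^t·E[r] = -0.185363, running G = -1.505488
t=5: π = [0.1667, 0.1905, 0.1667, 0.1667, 0.1429, 0.1667], E[r] = -0.4523, γ^t·E[r] = -0.148223, running G = -1.653710
t=6: π = [0.1667, 0.1905, 0.1667, 0.1667, 0.1429, 0.1667], E[r] = -0.4524, γ^t·E[r] = -0.118590, running G = -1.772300

G = -1.7723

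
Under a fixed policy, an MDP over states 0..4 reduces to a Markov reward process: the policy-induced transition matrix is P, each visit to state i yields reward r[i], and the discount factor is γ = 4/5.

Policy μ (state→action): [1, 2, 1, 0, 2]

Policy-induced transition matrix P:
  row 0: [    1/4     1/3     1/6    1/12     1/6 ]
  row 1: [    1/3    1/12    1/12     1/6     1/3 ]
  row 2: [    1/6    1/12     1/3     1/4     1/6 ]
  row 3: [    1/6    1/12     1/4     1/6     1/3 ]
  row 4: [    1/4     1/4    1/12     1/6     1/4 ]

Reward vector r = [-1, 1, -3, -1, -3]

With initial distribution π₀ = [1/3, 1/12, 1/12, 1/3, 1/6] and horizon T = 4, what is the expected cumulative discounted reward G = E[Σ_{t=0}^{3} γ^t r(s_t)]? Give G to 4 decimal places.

G = -4.2173

t=0: π = [0.3333, 0.0833, 0.0833, 0.3333, 0.1667], E[r] = -1.3333, γ^t·E[r] = -1.333333, running G = -1.333333
t=1: π = [0.2222, 0.1944, 0.1875, 0.1458, 0.2500], E[r] = -1.4861, γ^t·E[r] = -1.188889, running G = -2.522222
t=2: π = [0.2384, 0.1806, 0.1730, 0.1638, 0.2442], E[r] = -1.4734, γ^t·E[r] = -0.942963, running G = -3.465185
t=3: π = [0.2370, 0.1836, 0.1738, 0.1612, 0.2444], E[r] = -1.4690, γ^t·E[r] = -0.752148, running G = -4.217333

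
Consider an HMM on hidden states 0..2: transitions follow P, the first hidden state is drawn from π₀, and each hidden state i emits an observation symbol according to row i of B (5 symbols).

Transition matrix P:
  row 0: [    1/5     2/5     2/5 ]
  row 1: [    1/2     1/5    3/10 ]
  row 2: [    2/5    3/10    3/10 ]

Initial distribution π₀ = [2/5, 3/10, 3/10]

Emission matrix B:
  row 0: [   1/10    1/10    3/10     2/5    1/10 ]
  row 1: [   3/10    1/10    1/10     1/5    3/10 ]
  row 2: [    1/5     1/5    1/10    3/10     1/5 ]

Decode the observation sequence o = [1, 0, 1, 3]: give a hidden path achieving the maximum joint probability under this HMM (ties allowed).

t=0: δ = [4.000e-02, 3.000e-02, 6.000e-02]  (obs o_0=1)
t=1: δ = [2.400e-03, 5.400e-03, 3.600e-03]  ψ = [2, 2, 2]  (obs o_1=0)
t=2: δ = [2.700e-04, 1.080e-04, 3.240e-04]  ψ = [1, 1, 1]  (obs o_2=1)
t=3: δ = [5.184e-05, 2.160e-05, 3.240e-05]  ψ = [2, 0, 0]  (obs o_3=3)
backtrack: best end state = 0; path = [2, 1, 2, 0]

path = [2, 1, 2, 0]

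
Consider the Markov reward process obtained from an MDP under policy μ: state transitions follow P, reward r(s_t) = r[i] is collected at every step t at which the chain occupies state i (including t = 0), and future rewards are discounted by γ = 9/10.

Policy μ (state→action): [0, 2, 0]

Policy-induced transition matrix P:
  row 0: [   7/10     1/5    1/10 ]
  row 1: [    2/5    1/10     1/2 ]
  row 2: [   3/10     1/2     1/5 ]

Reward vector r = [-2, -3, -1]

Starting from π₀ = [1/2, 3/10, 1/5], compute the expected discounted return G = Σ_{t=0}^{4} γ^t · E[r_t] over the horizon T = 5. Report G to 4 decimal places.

t=0: π = [0.5000, 0.3000, 0.2000], E[r] = -2.1000, γ^t·E[r] = -2.100000, running G = -2.100000
t=1: π = [0.5300, 0.2300, 0.2400], E[r] = -1.9900, γ^t·E[r] = -1.791000, running G = -3.891000
t=2: π = [0.5350, 0.2490, 0.2160], E[r] = -2.0330, γ^t·E[r] = -1.646730, running G = -5.537730
t=3: π = [0.5389, 0.2399, 0.2212], E[r] = -2.0187, γ^t·E[r] = -1.471632, running G = -7.009362
t=4: π = [0.5396, 0.2424, 0.2181], E[r] = -2.0243, γ^t·E[r] = -1.328137, running G = -8.337499

G = -8.3375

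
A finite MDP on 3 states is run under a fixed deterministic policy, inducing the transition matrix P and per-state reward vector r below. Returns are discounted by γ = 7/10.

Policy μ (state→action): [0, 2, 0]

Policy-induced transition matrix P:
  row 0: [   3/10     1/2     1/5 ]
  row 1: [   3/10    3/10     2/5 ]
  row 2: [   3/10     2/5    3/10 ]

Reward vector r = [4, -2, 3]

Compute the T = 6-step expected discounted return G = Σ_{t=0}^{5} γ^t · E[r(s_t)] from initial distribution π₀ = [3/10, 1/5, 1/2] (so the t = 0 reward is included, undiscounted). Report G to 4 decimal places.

t=0: π = [0.3000, 0.2000, 0.5000], E[r] = 2.3000, γ^t·E[r] = 2.300000, running G = 2.300000
t=1: π = [0.3000, 0.4100, 0.2900], E[r] = 1.2500, γ^t·E[r] = 0.875000, running G = 3.175000
t=2: π = [0.3000, 0.3890, 0.3110], E[r] = 1.3550, γ^t·E[r] = 0.663950, running G = 3.838950
t=3: π = [0.3000, 0.3911, 0.3089], E[r] = 1.3445, γ^t·E[r] = 0.461164, running G = 4.300114
t=4: π = [0.3000, 0.3909, 0.3091], E[r] = 1.3456, γ^t·E[r] = 0.323067, running G = 4.623180
t=5: π = [0.3000, 0.3909, 0.3091], E[r] = 1.3454, γ^t·E[r] = 0.226129, running G = 4.849309

G = 4.8493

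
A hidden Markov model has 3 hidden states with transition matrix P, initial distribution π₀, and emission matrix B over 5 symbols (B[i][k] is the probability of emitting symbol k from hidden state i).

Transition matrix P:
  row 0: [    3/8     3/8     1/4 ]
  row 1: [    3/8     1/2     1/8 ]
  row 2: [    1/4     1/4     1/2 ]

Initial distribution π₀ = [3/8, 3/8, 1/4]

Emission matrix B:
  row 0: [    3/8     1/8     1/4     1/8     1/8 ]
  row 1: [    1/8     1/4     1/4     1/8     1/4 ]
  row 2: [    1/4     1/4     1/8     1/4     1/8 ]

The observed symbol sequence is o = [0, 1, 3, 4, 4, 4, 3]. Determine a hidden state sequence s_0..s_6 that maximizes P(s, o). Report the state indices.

path = [0, 1, 1, 1, 1, 1, 1]

t=0: δ = [1.406e-01, 4.688e-02, 6.250e-02]  (obs o_0=0)
t=1: δ = [6.592e-03, 1.318e-02, 8.789e-03]  ψ = [0, 0, 0]  (obs o_1=1)
t=2: δ = [6.180e-04, 8.240e-04, 1.099e-03]  ψ = [1, 1, 2]  (obs o_2=3)
t=3: δ = [3.862e-05, 1.030e-04, 6.866e-05]  ψ = [1, 1, 2]  (obs o_3=4)
t=4: δ = [4.828e-06, 1.287e-05, 4.292e-06]  ψ = [1, 1, 2]  (obs o_4=4)
t=5: δ = [6.035e-07, 1.609e-06, 2.682e-07]  ψ = [1, 1, 2]  (obs o_5=4)
t=6: δ = [7.544e-08, 1.006e-07, 5.029e-08]  ψ = [1, 1, 1]  (obs o_6=3)
backtrack: best end state = 1; path = [0, 1, 1, 1, 1, 1, 1]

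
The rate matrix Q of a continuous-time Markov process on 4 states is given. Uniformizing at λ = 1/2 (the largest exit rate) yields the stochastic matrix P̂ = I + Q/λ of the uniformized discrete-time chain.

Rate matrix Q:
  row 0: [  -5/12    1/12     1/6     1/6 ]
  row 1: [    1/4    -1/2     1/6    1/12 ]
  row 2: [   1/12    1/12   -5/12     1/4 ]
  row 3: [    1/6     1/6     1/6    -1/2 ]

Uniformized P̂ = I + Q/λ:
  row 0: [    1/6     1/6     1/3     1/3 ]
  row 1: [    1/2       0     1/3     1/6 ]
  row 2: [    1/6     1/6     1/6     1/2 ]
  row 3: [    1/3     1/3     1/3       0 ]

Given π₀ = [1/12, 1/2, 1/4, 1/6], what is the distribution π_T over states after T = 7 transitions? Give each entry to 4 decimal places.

π = [0.2706, 0.1805, 0.2857, 0.2632]

t=0: π = [0.0833, 0.5000, 0.2500, 0.1667]
t=1: π = [0.3611, 0.1111, 0.2917, 0.2361]
t=2: π = [0.2431, 0.1875, 0.2847, 0.2847]
t=3: π = [0.2766, 0.1829, 0.2859, 0.2546]
t=4: π = [0.2701, 0.1786, 0.2857, 0.2656]
t=5: π = [0.2705, 0.1812, 0.2857, 0.2626]
t=6: π = [0.2708, 0.1802, 0.2857, 0.2632]
t=7: π = [0.2706, 0.1805, 0.2857, 0.2632]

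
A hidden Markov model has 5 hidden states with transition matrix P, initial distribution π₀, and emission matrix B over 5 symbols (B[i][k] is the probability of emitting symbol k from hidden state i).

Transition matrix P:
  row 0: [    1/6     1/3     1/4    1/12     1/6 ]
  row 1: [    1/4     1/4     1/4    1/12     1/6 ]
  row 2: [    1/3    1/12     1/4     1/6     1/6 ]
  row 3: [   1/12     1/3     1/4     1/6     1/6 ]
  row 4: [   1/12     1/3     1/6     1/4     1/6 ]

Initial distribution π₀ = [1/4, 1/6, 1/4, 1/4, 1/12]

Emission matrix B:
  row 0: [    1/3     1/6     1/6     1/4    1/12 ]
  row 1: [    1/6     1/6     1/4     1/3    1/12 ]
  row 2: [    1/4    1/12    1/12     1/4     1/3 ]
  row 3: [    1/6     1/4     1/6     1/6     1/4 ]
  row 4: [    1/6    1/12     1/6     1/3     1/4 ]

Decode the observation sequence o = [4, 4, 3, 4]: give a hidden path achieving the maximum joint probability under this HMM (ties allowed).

t=0: δ = [2.083e-02, 1.389e-02, 8.333e-02, 6.250e-02, 2.083e-02]  (obs o_0=4)
t=1: δ = [2.315e-03, 1.736e-03, 6.944e-03, 3.472e-03, 3.472e-03]  ψ = [2, 3, 2, 2, 2]  (obs o_1=4)
t=2: δ = [5.787e-04, 3.858e-04, 4.340e-04, 1.929e-04, 3.858e-04]  ψ = [2, 3, 2, 2, 2]  (obs o_2=3)
t=3: δ = [1.206e-05, 1.608e-05, 4.823e-05, 2.411e-05, 2.411e-05]  ψ = [2, 0, 0, 4, 0]  (obs o_3=4)
backtrack: best end state = 2; path = [2, 2, 0, 2]

path = [2, 2, 0, 2]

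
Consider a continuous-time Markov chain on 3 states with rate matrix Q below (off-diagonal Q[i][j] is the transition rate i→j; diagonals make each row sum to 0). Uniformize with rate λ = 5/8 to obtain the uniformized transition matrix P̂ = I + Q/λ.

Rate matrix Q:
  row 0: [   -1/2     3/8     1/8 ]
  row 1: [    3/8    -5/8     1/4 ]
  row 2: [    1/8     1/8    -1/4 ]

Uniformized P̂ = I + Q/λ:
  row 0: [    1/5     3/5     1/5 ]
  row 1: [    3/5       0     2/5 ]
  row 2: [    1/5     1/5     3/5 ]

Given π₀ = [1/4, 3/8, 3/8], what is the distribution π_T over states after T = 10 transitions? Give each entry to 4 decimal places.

t=0: π = [0.2500, 0.3750, 0.3750]
t=1: π = [0.3500, 0.2250, 0.4250]
t=2: π = [0.2900, 0.2950, 0.4150]
t=3: π = [0.3180, 0.2570, 0.4250]
t=4: π = [0.3028, 0.2758, 0.4214]
t=5: π = [0.3103, 0.2660, 0.4237]
t=6: π = [0.3064, 0.2709, 0.4227]
t=7: π = [0.3084, 0.2684, 0.4233]
t=8: π = [0.3073, 0.2697, 0.4230]
t=9: π = [0.3079, 0.2690, 0.4231]
t=10: π = [0.3076, 0.2693, 0.4231]

π = [0.3076, 0.2693, 0.4231]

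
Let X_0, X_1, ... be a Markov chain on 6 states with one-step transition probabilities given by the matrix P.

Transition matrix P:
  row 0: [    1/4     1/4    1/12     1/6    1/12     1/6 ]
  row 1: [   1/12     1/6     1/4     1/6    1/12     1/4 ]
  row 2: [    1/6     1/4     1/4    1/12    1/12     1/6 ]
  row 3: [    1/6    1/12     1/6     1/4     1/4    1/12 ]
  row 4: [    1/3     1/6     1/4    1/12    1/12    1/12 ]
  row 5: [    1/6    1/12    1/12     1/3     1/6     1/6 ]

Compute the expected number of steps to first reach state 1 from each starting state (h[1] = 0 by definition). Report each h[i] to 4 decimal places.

h = [5.3895, 0.0000, 5.2973, 6.3120, 5.6569, 6.4638]

First-step conditioning: h[1] = 0; for i ≠ 1, h[i] = 1 + Σ_k P[i][k]·h[k].
  h[0] = 1 + 1/4·h[0] + 1/12·h[2] + 1/6·h[3] + 1/12·h[4] + 1/6·h[5]
  h[2] = 1 + 1/6·h[0] + 1/4·h[2] + 1/12·h[3] + 1/12·h[4] + 1/6·h[5]
  h[3] = 1 + 1/6·h[0] + 1/6·h[2] + 1/4·h[3] + 1/4·h[4] + 1/12·h[5]
  h[4] = 1 + 1/3·h[0] + 1/4·h[2] + 1/12·h[3] + 1/12·h[4] + 1/12·h[5]
  h[5] = 1 + 1/6·h[0] + 1/12·h[2] + 1/3·h[3] + 1/6·h[4] + 1/6·h[5]
Solving the 5×5 linear system over states ≠ 1 gives exactly h = [33302/6179, 0, 196/37, 39002/6179, 34954/6179, 39940/6179] (h[1] = 0 is the target).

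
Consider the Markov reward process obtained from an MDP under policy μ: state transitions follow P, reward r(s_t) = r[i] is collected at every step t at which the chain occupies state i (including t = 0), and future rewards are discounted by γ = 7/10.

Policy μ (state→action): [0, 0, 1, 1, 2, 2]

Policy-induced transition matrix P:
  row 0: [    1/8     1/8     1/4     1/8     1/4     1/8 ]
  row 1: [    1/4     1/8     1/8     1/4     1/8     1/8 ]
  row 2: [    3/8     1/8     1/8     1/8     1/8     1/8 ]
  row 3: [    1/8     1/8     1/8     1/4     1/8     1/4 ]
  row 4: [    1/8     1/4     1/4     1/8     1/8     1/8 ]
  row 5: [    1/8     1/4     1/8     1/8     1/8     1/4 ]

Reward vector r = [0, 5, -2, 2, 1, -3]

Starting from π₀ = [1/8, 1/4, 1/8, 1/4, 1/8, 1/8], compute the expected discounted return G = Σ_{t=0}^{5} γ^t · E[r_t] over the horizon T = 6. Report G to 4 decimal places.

t=0: π = [0.1250, 0.2500, 0.1250, 0.2500, 0.1250, 0.1250], E[r] = 1.2500, γ^t·E[r] = 1.250000, running G = 1.250000
t=1: π = [0.1875, 0.1563, 0.1563, 0.1875, 0.1406, 0.1719], E[r] = 0.4688, γ^t·E[r] = 0.328125, running G = 1.578125
t=2: π = [0.1836, 0.1641, 0.1660, 0.1680, 0.1484, 0.1699], E[r] = 0.4629, γ^t·E[r] = 0.226816, running G = 1.804941
t=3: π = [0.1870, 0.1648, 0.1665, 0.1665, 0.1479, 0.1672], E[r] = 0.4702, γ^t·E[r] = 0.161284, running G = 1.966225
t=4: π = [0.1872, 0.1644, 0.1669, 0.1664, 0.1484, 0.1667], E[r] = 0.4693, γ^t·E[r] = 0.112679, running G = 2.078904
t=5: π = [0.1873, 0.1644, 0.1670, 0.1664, 0.1484, 0.1666], E[r] = 0.4692, γ^t·E[r] = 0.078861, running G = 2.157765

G = 2.1578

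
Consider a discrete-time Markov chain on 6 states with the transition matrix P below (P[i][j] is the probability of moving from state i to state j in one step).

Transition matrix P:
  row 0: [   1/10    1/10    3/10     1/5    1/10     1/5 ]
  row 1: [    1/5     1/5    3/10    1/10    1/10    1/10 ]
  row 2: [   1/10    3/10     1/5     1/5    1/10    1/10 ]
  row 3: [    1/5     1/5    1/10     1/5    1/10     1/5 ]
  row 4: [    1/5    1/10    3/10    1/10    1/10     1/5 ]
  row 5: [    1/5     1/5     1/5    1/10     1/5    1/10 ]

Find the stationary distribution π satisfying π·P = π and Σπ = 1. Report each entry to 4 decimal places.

Balance equations π_j = Σ_i π_i·P[i][j]:
  π_0 = 1/10·π_0 + 1/5·π_1 + 1/10·π_2 + 1/5·π_3 + 1/5·π_4 + 1/5·π_5
  π_1 = 1/10·π_0 + 1/5·π_1 + 3/10·π_2 + 1/5·π_3 + 1/10·π_4 + 1/5·π_5
  π_2 = 3/10·π_0 + 3/10·π_1 + 1/5·π_2 + 1/10·π_3 + 3/10·π_4 + 1/5·π_5
  π_3 = 1/5·π_0 + 1/10·π_1 + 1/5·π_2 + 1/5·π_3 + 1/10·π_4 + 1/10·π_5
  π_4 = 1/10·π_0 + 1/10·π_1 + 1/10·π_2 + 1/10·π_3 + 1/10·π_4 + 1/5·π_5
  normalize: π_0 + π_1 + π_2 + π_3 + π_4 + π_5 = 1
Solving the linear system gives exactly π = [17652/109801, 21483/109801, 25430/109801, 16987/109801, 12550/109801, 15699/109801].

π = [0.1608, 0.1957, 0.2316, 0.1547, 0.1143, 0.1430]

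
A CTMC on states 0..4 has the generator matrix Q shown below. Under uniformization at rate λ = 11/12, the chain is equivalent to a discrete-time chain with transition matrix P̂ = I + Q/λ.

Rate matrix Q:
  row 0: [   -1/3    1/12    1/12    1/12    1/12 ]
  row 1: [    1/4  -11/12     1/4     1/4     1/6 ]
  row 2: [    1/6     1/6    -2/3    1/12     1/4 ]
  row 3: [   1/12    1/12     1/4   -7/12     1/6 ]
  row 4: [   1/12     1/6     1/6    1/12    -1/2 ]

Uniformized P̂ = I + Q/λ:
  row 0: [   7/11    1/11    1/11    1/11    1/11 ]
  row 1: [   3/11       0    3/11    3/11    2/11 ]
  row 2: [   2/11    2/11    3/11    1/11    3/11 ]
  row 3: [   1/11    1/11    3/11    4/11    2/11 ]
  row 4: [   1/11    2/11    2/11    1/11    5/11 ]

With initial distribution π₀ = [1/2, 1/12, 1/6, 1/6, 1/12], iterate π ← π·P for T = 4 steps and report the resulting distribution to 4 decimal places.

π = [0.3009, 0.1182, 0.1952, 0.1538, 0.2320]

t=0: π = [0.5000, 0.0833, 0.1667, 0.1667, 0.0833]
t=1: π = [0.3939, 0.1061, 0.1742, 0.1515, 0.1742]
t=2: π = [0.3409, 0.1129, 0.1853, 0.1515, 0.2094]
t=3: π = [0.3142, 0.1165, 0.1917, 0.1528, 0.2248]
t=4: π = [0.3009, 0.1182, 0.1952, 0.1538, 0.2320]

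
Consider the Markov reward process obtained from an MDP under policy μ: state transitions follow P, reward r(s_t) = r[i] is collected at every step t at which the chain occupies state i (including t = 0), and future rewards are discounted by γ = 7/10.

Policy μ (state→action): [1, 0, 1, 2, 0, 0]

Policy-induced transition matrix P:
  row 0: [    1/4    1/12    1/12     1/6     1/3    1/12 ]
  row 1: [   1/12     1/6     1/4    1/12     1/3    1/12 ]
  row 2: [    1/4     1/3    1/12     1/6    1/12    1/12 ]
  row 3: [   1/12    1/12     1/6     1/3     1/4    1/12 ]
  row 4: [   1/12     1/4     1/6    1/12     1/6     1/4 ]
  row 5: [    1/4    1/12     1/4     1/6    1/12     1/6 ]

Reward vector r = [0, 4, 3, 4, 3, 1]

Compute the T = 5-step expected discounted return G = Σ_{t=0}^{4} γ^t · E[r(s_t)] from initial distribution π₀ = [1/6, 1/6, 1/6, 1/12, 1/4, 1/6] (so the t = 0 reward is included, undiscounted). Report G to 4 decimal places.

t=0: π = [0.1667, 0.1667, 0.1667, 0.0833, 0.2500, 0.1667], E[r] = 2.4167, γ^t·E[r] = 2.416667, running G = 2.416667
t=1: π = [0.1667, 0.1806, 0.1667, 0.1458, 0.2014, 0.1389], E[r] = 2.5486, γ^t·E[r] = 1.784028, running G = 4.200694
t=2: π = [0.1620, 0.1736, 0.1655, 0.1591, 0.2112, 0.1285], E[r] = 2.5897, γ^t·E[r] = 1.268953, running G = 5.469647
t=3: π = [0.1593, 0.1744, 0.1645, 0.1611, 0.2114, 0.1292], E[r] = 2.5990, γ^t·E[r] = 0.891459, running G = 6.361106
t=4: π = [0.1589, 0.1742, 0.1650, 0.1614, 0.2112, 0.1293], E[r] = 2.6004, γ^t·E[r] = 0.624351, running G = 6.985457

G = 6.9855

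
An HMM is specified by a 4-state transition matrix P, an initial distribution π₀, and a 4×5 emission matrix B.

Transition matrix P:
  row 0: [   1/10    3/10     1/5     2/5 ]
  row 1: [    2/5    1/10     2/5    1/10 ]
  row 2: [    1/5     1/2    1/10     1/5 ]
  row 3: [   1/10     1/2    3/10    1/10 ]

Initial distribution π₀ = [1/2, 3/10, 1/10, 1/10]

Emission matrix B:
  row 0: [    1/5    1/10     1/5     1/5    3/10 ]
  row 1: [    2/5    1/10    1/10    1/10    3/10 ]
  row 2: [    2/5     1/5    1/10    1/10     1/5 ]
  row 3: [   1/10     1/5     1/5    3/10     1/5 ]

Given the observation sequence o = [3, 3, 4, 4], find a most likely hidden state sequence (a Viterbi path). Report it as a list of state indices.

t=0: δ = [1.000e-01, 3.000e-02, 1.000e-02, 3.000e-02]  (obs o_0=3)
t=1: δ = [2.400e-03, 3.000e-03, 2.000e-03, 1.200e-02]  ψ = [1, 0, 0, 0]  (obs o_1=3)
t=2: δ = [3.600e-04, 1.800e-03, 7.200e-04, 2.400e-04]  ψ = [1, 3, 3, 3]  (obs o_2=4)
t=3: δ = [2.160e-04, 1.080e-04, 1.440e-04, 3.600e-05]  ψ = [1, 2, 1, 1]  (obs o_3=4)
backtrack: best end state = 0; path = [0, 3, 1, 0]

path = [0, 3, 1, 0]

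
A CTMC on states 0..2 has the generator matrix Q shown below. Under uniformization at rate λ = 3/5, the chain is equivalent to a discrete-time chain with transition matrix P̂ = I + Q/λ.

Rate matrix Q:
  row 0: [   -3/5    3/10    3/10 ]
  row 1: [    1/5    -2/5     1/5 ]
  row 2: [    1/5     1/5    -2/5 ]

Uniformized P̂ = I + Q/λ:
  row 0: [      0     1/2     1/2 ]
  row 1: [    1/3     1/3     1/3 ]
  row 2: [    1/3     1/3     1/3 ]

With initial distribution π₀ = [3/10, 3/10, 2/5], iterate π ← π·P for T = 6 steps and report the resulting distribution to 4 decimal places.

t=0: π = [0.3000, 0.3000, 0.4000]
t=1: π = [0.2333, 0.3833, 0.3833]
t=2: π = [0.2556, 0.3722, 0.3722]
t=3: π = [0.2481, 0.3759, 0.3759]
t=4: π = [0.2506, 0.3747, 0.3747]
t=5: π = [0.2498, 0.3751, 0.3751]
t=6: π = [0.2501, 0.3750, 0.3750]

π = [0.2501, 0.3750, 0.3750]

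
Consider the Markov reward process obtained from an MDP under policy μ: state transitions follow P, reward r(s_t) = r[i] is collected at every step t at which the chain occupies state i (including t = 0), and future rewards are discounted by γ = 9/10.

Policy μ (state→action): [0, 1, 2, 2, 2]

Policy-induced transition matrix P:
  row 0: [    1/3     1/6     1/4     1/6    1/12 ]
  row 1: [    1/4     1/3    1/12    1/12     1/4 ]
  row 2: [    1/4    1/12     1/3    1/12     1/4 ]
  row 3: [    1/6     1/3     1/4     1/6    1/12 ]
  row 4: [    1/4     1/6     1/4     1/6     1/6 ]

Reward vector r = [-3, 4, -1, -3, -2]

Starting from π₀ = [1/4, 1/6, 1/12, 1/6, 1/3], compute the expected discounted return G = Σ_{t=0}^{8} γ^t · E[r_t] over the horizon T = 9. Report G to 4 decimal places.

G = -6.0712

t=0: π = [0.2500, 0.1667, 0.0833, 0.1667, 0.3333], E[r] = -1.3333, γ^t·E[r] = -1.333333, running G = -1.333333
t=1: π = [0.2569, 0.2153, 0.2292, 0.1458, 0.1528], E[r] = -0.8819, γ^t·E[r] = -0.793750, running G = -2.127083
t=2: π = [0.2593, 0.2078, 0.2332, 0.1296, 0.1701], E[r] = -0.9091, γ^t·E[r] = -0.736406, running G = -2.863490
t=3: π = [0.2608, 0.2035, 0.2348, 0.1299, 0.1710], E[r] = -0.9351, γ^t·E[r] = -0.681715, running G = -3.545204
t=4: π = [0.2609, 0.2027, 0.2357, 0.1301, 0.1706], E[r] = -0.9394, γ^t·E[r] = -0.616351, running G = -4.161556
t=5: π = [0.2609, 0.2025, 0.2359, 0.1301, 0.1706], E[r] = -0.9402, γ^t·E[r] = -0.555177, running G = -4.716733
t=6: π = [0.2609, 0.2025, 0.2359, 0.1301, 0.1706], E[r] = -0.9404, γ^t·E[r] = -0.499779, running G = -5.216512
t=7: π = [0.2609, 0.2024, 0.2359, 0.1301, 0.1706], E[r] = -0.9405, γ^t·E[r] = -0.449829, running G = -5.666341
t=8: π = [0.2609, 0.2024, 0.2359, 0.1301, 0.1706], E[r] = -0.9405, γ^t·E[r] = -0.404853, running G = -6.071194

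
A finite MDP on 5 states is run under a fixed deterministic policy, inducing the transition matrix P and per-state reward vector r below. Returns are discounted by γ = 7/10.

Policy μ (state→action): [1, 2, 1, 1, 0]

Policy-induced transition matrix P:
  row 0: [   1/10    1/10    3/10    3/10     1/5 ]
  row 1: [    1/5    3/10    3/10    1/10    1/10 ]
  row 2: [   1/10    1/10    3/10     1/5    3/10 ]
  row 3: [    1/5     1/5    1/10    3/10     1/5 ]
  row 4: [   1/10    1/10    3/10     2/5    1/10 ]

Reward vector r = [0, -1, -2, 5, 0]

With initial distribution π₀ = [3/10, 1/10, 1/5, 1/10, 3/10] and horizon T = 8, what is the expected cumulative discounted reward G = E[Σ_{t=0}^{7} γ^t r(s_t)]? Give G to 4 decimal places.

G = 1.4977

t=0: π = [0.3000, 0.1000, 0.2000, 0.1000, 0.3000], E[r] = 0.0000, γ^t·E[r] = 0.000000, running G = 0.000000
t=1: π = [0.1200, 0.1300, 0.2800, 0.2900, 0.1800], E[r] = 0.7600, γ^t·E[r] = 0.532000, running G = 0.532000
t=2: π = [0.1420, 0.1550, 0.2420, 0.2640, 0.1970], E[r] = 0.6810, γ^t·E[r] = 0.333690, running G = 0.865690
t=3: π = [0.1419, 0.1574, 0.2472, 0.2645, 0.1890], E[r] = 0.6707, γ^t·E[r] = 0.230050, running G = 1.095740
t=4: π = [0.1422, 0.1579, 0.2471, 0.2627, 0.1901], E[r] = 0.6614, γ^t·E[r] = 0.158795, running G = 1.254535
t=5: π = [0.1421, 0.1579, 0.2475, 0.2627, 0.1899], E[r] = 0.6608, γ^t·E[r] = 0.111058, running G = 1.365593
t=6: π = [0.1421, 0.1578, 0.2475, 0.2627, 0.1900], E[r] = 0.6606, γ^t·E[r] = 0.077720, running G = 1.443313
t=7: π = [0.1421, 0.1578, 0.2475, 0.2627, 0.1900], E[r] = 0.6606, γ^t·E[r] = 0.054407, running G = 1.497720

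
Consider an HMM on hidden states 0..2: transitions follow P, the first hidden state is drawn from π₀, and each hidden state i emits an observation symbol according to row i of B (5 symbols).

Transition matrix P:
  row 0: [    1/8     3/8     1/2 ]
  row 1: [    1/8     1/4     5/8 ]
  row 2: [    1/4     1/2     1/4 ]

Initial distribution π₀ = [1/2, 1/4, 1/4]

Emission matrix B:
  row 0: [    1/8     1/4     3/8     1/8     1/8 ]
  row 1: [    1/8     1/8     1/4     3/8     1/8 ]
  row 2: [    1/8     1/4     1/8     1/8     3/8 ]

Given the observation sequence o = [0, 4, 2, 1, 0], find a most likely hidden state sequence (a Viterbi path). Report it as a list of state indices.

t=0: δ = [6.250e-02, 3.125e-02, 3.125e-02]  (obs o_0=0)
t=1: δ = [9.766e-04, 2.930e-03, 1.172e-02]  ψ = [0, 0, 0]  (obs o_1=4)
t=2: δ = [1.099e-03, 1.465e-03, 3.662e-04]  ψ = [2, 2, 2]  (obs o_2=2)
t=3: δ = [4.578e-05, 5.150e-05, 2.289e-04]  ψ = [1, 0, 1]  (obs o_3=1)
t=4: δ = [7.153e-06, 1.431e-05, 7.153e-06]  ψ = [2, 2, 2]  (obs o_4=0)
backtrack: best end state = 1; path = [0, 2, 1, 2, 1]

path = [0, 2, 1, 2, 1]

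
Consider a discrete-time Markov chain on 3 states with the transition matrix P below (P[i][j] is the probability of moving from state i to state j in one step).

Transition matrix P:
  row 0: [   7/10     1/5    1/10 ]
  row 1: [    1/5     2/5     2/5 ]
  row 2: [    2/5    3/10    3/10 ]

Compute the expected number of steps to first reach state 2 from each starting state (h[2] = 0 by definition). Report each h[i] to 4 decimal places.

First-step conditioning: h[2] = 0; for i ≠ 2, h[i] = 1 + Σ_k P[i][k]·h[k].
  h[0] = 1 + 7/10·h[0] + 1/5·h[1]
  h[1] = 1 + 1/5·h[0] + 2/5·h[1]
Solving the 2×2 linear system over states ≠ 2 gives exactly h = [40/7, 25/7, 0] (h[2] = 0 is the target).

h = [5.7143, 3.5714, 0.0000]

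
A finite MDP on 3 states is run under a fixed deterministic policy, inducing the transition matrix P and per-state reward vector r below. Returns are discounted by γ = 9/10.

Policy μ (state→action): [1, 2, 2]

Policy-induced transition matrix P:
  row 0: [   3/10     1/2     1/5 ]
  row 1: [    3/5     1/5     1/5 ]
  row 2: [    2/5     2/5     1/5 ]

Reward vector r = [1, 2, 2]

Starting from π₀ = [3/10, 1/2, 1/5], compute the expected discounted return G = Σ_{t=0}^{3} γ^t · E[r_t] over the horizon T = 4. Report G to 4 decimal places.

G = 5.4990

t=0: π = [0.3000, 0.5000, 0.2000], E[r] = 1.7000, γ^t·E[r] = 1.700000, running G = 1.700000
t=1: π = [0.4700, 0.3300, 0.2000], E[r] = 1.5300, γ^t·E[r] = 1.377000, running G = 3.077000
t=2: π = [0.4190, 0.3810, 0.2000], E[r] = 1.5810, γ^t·E[r] = 1.280610, running G = 4.357610
t=3: π = [0.4343, 0.3657, 0.2000], E[r] = 1.5657, γ^t·E[r] = 1.141395, running G = 5.499005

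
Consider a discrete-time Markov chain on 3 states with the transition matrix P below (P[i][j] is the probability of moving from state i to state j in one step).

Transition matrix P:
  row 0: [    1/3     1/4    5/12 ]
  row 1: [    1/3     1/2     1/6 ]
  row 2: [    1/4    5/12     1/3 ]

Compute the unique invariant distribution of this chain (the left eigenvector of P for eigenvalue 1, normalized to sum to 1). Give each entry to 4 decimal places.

π = [0.3089, 0.3984, 0.2927]

Balance equations π_j = Σ_i π_i·P[i][j]:
  π_0 = 1/3·π_0 + 1/3·π_1 + 1/4·π_2
  π_1 = 1/4·π_0 + 1/2·π_1 + 5/12·π_2
  normalize: π_0 + π_1 + π_2 = 1
Solving the linear system gives exactly π = [38/123, 49/123, 12/41].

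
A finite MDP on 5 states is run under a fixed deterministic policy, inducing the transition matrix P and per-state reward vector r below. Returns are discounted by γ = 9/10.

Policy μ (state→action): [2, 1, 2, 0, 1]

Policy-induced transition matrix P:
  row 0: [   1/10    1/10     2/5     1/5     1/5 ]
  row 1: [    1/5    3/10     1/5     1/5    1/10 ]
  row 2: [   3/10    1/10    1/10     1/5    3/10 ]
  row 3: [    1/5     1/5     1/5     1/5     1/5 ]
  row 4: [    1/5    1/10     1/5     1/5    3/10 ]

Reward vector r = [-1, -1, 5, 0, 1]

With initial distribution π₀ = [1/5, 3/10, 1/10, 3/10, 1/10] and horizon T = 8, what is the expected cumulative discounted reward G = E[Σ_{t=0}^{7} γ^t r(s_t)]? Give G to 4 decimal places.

G = 4.6195

t=0: π = [0.2000, 0.3000, 0.1000, 0.3000, 0.1000], E[r] = 0.1000, γ^t·E[r] = 0.100000, running G = 0.100000
t=1: π = [0.1900, 0.1900, 0.2300, 0.2000, 0.1900], E[r] = 0.9600, γ^t·E[r] = 0.864000, running G = 0.964000
t=2: π = [0.2040, 0.1580, 0.2150, 0.2000, 0.2230], E[r] = 0.9360, γ^t·E[r] = 0.758160, running G = 1.722160
t=3: π = [0.2011, 0.1516, 0.2193, 0.2000, 0.2280], E[r] = 0.9718, γ^t·E[r] = 0.708442, running G = 2.430602
t=4: π = [0.2018, 0.1503, 0.2183, 0.2000, 0.2296], E[r] = 0.9689, γ^t·E[r] = 0.635682, running G = 3.066284
t=5: π = [0.2016, 0.1501, 0.2185, 0.2000, 0.2298], E[r] = 0.9707, γ^t·E[r] = 0.573199, running G = 3.639484
t=6: π = [0.2017, 0.1500, 0.2185, 0.2000, 0.2298], E[r] = 0.9705, γ^t·E[r] = 0.515764, running G = 4.155247
t=7: π = [0.2017, 0.1500, 0.2185, 0.2000, 0.2298], E[r] = 0.9706, γ^t·E[r] = 0.464234, running G = 4.619481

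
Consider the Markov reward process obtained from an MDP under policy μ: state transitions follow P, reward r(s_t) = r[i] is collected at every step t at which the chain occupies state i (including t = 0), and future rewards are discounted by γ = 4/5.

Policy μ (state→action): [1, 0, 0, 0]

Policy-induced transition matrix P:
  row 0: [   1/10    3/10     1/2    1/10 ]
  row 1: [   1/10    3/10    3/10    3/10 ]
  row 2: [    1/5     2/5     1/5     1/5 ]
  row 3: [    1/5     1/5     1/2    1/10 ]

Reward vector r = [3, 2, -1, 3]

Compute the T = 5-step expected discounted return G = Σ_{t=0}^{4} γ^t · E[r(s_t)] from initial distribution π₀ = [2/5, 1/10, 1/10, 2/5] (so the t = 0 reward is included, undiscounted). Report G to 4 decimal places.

G = 5.3852

t=0: π = [0.4000, 0.1000, 0.1000, 0.4000], E[r] = 2.5000, γ^t·E[r] = 2.500000, running G = 2.500000
t=1: π = [0.1500, 0.2700, 0.4500, 0.1300], E[r] = 0.9300, γ^t·E[r] = 0.744000, running G = 3.244000
t=2: π = [0.1580, 0.3320, 0.3110, 0.1990], E[r] = 1.4240, γ^t·E[r] = 0.911360, running G = 4.155360
t=3: π = [0.1510, 0.3112, 0.3403, 0.1975], E[r] = 1.3276, γ^t·E[r] = 0.679731, running G = 4.835091
t=4: π = [0.1538, 0.3143, 0.3357, 0.1963], E[r] = 1.3430, γ^t·E[r] = 0.550109, running G = 5.385200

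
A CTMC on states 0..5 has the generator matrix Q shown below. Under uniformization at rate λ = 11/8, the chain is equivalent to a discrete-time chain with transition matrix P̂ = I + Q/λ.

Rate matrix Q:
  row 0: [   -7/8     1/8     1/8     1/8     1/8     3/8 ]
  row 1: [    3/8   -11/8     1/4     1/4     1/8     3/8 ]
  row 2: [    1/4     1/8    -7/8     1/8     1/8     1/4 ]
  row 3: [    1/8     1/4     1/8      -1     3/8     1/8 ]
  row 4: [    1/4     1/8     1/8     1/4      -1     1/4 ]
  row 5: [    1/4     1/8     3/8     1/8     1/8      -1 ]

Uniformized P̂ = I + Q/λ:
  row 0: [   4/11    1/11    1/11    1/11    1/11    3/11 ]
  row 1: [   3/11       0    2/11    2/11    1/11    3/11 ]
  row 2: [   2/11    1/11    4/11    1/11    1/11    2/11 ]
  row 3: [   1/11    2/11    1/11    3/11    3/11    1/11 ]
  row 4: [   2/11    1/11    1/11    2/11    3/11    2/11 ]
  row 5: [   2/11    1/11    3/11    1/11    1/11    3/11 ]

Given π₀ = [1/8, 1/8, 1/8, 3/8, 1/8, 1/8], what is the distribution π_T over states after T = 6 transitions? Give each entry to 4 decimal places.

t=0: π = [0.1250, 0.1250, 0.1250, 0.3750, 0.1250, 0.1250]
t=1: π = [0.1818, 0.1136, 0.1591, 0.1818, 0.1818, 0.1818]
t=2: π = [0.2087, 0.0971, 0.1777, 0.1508, 0.1570, 0.2087]
t=3: π = [0.2149, 0.0958, 0.1861, 0.1414, 0.1469, 0.2149]
t=4: π = [0.2167, 0.0951, 0.1895, 0.1387, 0.1433, 0.2167]
t=5: π = [0.2173, 0.0949, 0.1906, 0.1378, 0.1422, 0.2173]
t=6: π = [0.2174, 0.0948, 0.1910, 0.1375, 0.1418, 0.2174]

π = [0.2174, 0.0948, 0.1910, 0.1375, 0.1418, 0.2174]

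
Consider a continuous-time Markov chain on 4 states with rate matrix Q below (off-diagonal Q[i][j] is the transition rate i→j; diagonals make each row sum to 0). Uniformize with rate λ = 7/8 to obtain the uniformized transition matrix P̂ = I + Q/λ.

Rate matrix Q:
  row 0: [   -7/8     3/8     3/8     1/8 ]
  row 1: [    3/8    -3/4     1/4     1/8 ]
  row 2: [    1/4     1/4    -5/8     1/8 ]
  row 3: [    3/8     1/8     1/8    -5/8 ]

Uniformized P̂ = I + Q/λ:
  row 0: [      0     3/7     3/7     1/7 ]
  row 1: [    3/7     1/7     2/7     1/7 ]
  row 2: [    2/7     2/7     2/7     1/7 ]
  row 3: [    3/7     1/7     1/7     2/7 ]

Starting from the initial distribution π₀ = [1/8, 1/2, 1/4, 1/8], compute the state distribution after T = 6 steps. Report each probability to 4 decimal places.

π = [0.2694, 0.2632, 0.3007, 0.1667]

t=0: π = [0.1250, 0.5000, 0.2500, 0.1250]
t=1: π = [0.3393, 0.2143, 0.2857, 0.1607]
t=2: π = [0.2423, 0.2806, 0.3112, 0.1658]
t=3: π = [0.2802, 0.2566, 0.2966, 0.1665]
t=4: π = [0.2661, 0.2653, 0.3020, 0.1666]
t=5: π = [0.2714, 0.2620, 0.2999, 0.1667]
t=6: π = [0.2694, 0.2632, 0.3007, 0.1667]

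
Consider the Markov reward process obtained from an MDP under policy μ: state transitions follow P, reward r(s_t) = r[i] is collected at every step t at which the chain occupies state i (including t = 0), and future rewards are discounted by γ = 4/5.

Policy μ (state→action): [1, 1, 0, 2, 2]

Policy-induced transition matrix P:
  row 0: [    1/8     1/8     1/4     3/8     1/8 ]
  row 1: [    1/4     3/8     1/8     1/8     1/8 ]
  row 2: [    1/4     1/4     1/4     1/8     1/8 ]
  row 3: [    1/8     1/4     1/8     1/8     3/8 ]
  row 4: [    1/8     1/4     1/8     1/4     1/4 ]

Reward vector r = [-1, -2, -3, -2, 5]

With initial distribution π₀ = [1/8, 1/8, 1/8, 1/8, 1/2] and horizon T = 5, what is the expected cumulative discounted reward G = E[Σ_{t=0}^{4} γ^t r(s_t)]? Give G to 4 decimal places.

G = 0.2281

t=0: π = [0.1250, 0.1250, 0.1250, 0.1250, 0.5000], E[r] = 1.5000, γ^t·E[r] = 1.500000, running G = 1.500000
t=1: π = [0.1563, 0.2500, 0.1563, 0.2188, 0.2188], E[r] = -0.4688, γ^t·E[r] = -0.375000, running G = 1.125000
t=2: π = [0.1758, 0.2617, 0.1641, 0.1914, 0.2070], E[r] = -0.5391, γ^t·E[r] = -0.345000, running G = 0.780000
t=3: π = [0.1782, 0.2607, 0.1675, 0.1948, 0.1987], E[r] = -0.5981, γ^t·E[r] = -0.306250, running G = 0.473750
t=4: π = [0.1785, 0.2603, 0.1682, 0.1944, 0.1985], E[r] = -0.5999, γ^t·E[r] = -0.245700, running G = 0.228050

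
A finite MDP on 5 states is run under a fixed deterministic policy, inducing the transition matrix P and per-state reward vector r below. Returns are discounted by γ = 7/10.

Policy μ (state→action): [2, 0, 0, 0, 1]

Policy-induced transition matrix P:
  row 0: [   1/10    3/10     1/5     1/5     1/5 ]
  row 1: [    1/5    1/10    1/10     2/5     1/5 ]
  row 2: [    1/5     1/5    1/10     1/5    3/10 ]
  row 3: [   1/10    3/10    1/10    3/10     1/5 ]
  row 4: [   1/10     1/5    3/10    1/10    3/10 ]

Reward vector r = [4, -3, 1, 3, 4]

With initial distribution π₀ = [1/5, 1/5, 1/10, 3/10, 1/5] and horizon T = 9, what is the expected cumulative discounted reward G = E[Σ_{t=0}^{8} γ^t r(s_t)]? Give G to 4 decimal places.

t=0: π = [0.2000, 0.2000, 0.1000, 0.3000, 0.2000], E[r] = 2.0000, γ^t·E[r] = 2.000000, running G = 2.000000
t=1: π = [0.1300, 0.2300, 0.1600, 0.2500, 0.2300], E[r] = 1.6600, γ^t·E[r] = 1.162000, running G = 3.162000
t=2: π = [0.1390, 0.2150, 0.1590, 0.2480, 0.2390], E[r] = 1.7700, γ^t·E[r] = 0.867300, running G = 4.029300
t=3: π = [0.1374, 0.2172, 0.1617, 0.2439, 0.2398], E[r] = 1.7506, γ^t·E[r] = 0.600456, running G = 4.629756
t=4: π = [0.1379, 0.2164, 0.1617, 0.2439, 0.2402], E[r] = 1.7562, γ^t·E[r] = 0.421659, running G = 5.051415
t=5: π = [0.1378, 0.2165, 0.1618, 0.2437, 0.2402], E[r] = 1.7552, γ^t·E[r] = 0.294990, running G = 5.346404
t=6: π = [0.1378, 0.2165, 0.1618, 0.2437, 0.2402], E[r] = 1.7554, γ^t·E[r] = 0.206526, running G = 5.552930
t=7: π = [0.1378, 0.2165, 0.1618, 0.2436, 0.2402], E[r] = 1.7554, γ^t·E[r] = 0.144564, running G = 5.697494
t=8: π = [0.1378, 0.2165, 0.1618, 0.2436, 0.2402], E[r] = 1.7554, γ^t·E[r] = 0.101195, running G = 5.798690

G = 5.7987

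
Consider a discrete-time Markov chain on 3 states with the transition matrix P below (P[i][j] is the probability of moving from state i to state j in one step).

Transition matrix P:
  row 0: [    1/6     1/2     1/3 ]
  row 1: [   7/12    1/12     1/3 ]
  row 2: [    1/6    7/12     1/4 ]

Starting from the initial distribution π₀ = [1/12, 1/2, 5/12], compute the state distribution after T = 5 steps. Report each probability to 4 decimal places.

t=0: π = [0.0833, 0.5000, 0.4167]
t=1: π = [0.3750, 0.3264, 0.2986]
t=2: π = [0.3027, 0.3889, 0.3084]
t=3: π = [0.3287, 0.3637, 0.3076]
t=4: π = [0.3182, 0.3741, 0.3077]
t=5: π = [0.3225, 0.3698, 0.3077]

π = [0.3225, 0.3698, 0.3077]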